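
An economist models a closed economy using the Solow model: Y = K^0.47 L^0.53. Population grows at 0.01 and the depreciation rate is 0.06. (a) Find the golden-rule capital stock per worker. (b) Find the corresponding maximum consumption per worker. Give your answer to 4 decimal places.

(a) k_gold ≈ 36.3393; (b) c_gold ≈ 2.8685

The effective depreciation rate is n + δ = 0.01 + 0.06 = 0.07.
Golden rule sets MPK = n+δ: 0.47·k^(0.47−1) = 0.07, so k_gold = (0.47/0.07)^(1/0.53) ≈ 36.3393.
y_gold = 36.3393^0.47 ≈ 5.4122; c_gold = y_gold − 0.07·k_gold ≈ 2.8685.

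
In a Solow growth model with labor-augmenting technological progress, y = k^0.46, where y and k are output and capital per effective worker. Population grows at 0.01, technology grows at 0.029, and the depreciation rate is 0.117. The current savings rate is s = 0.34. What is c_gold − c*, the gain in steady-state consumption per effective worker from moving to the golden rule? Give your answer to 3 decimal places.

Δc ≈ 0.075

Break-even investment rate: n + g + δ = 0.01 + 0.029 + 0.117 = 0.156.
Current steady state (s = 0.34): k* = (0.34/0.156)^(1/0.54) ≈ 4.2324, y* = 4.2324^0.46 ≈ 1.9419, c* = (1−0.34)·1.9419 ≈ 1.2817.
Golden rule sets MPK = n+g+δ: 0.46·k^(0.46−1) = 0.156, so k_gold = (0.46/0.156)^(1/0.54) ≈ 7.4078.
y_gold = 7.4078^0.46 ≈ 2.5122, c_gold = y_gold − 0.156·k_gold ≈ 1.3566.
Gain: Δc = 1.3566 − 1.2817 ≈ 0.0749.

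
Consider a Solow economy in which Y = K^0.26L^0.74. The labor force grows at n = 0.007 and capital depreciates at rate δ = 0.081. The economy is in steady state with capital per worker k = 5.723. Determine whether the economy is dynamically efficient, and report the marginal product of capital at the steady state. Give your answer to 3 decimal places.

Capital per worker breaks even when investment replaces (n + δ)·k; here n + δ = 0.088.
MPK = 0.26·k^(0.26−1) = 0.26·5.723^(-0.74) ≈ 0.0715.
MPK < 0.088, so the economy is dynamically inefficient (over-saving).

dynamically inefficient; MPK ≈ 0.072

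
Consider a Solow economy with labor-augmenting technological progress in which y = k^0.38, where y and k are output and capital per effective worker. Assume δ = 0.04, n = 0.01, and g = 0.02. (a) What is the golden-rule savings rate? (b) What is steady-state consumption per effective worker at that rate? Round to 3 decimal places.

Break-even investment rate: n + g + δ = 0.01 + 0.02 + 0.04 = 0.07.
For Cobb-Douglas, s_gold equals capital's share: s_gold = 0.38.
Golden rule sets MPK = n+g+δ: 0.38·k^(0.38−1) = 0.07, so k_gold = (0.38/0.07)^(1/0.62) ≈ 15.3101.
y_gold = 15.3101^0.38 ≈ 2.8203; c_gold = (1−0.38)·y_gold ≈ 1.7486.

(a) s_gold = 0.380; (b) c_gold ≈ 1.749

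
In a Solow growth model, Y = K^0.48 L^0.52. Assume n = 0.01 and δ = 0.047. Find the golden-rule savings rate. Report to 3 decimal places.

s_gold = 0.480

Break-even investment rate: n + δ = 0.01 + 0.047 = 0.057.
At the golden rule MPK = n+δ, and in any Cobb-Douglas steady state s = (n+δ)·k/y = MPK·k/y = capital's share 0.48.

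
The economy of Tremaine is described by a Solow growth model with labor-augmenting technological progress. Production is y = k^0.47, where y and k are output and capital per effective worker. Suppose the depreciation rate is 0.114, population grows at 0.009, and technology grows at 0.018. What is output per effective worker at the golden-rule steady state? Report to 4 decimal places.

Break-even investment rate: n + g + δ = 0.009 + 0.018 + 0.114 = 0.141.
Maximizing c = f(k) − (n+g+δ)·k gives f'(k) = n+g+δ, i.e. 0.47·k^(0.47−1) = 0.141, so k_gold = (0.47/0.141)^(1/0.53) ≈ 9.6954.
Output: y_gold = k_gold^0.47 = 9.6954^0.47 ≈ 2.9086.

y_gold ≈ 2.9086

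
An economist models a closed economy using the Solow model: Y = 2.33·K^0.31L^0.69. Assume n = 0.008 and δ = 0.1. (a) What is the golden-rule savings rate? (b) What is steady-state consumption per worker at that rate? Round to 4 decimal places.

The effective depreciation rate is n + δ = 0.008 + 0.1 = 0.108.
For Cobb-Douglas, s_gold equals capital's share: s_gold = 0.31.
Maximizing c = f(k) − (n+δ)·k gives f'(k) = n+δ, i.e. 0.31·2.33·k^(0.31−1) = 0.108, so k_gold = (0.31·2.33/0.108)^(1/0.69) ≈ 15.7065.
y_gold = 2.33·15.7065^0.31 ≈ 5.4719; c_gold = (1−0.31)·y_gold ≈ 3.7756.

(a) s_gold = 0.3100; (b) c_gold ≈ 3.7756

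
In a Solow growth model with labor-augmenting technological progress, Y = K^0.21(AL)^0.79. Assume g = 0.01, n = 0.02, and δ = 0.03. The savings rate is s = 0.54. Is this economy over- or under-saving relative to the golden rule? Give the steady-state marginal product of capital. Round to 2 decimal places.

over-saving; MPK ≈ 0.02

The effective depreciation rate is n + g + δ = 0.02 + 0.01 + 0.03 = 0.06.
Steady-state k*: s·k^0.21 = 0.06·k gives k* = (0.54/0.06)^(1/0.79) ≈ 16.1399.
MPK = 0.21·16.1399^(-0.79) ≈ 0.0233.
MPK < n+g+δ = 0.06, so the economy is dynamically inefficient (over-saving).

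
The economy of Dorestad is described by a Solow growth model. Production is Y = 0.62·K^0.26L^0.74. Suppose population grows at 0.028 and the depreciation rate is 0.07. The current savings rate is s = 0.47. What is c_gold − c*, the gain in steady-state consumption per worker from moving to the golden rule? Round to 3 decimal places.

Break-even investment rate: n + δ = 0.028 + 0.07 = 0.098.
Current steady state (s = 0.47): k* = (0.47·0.62/0.098)^(1/0.74) ≈ 4.3606, y* = 0.62·4.3606^0.26 ≈ 0.9092, c* = (1−0.47)·0.9092 ≈ 0.4819.
Golden rule sets MPK = n+δ: 0.26·0.62·k^(0.26−1) = 0.098, so k_gold = (0.26·0.62/0.098)^(1/0.74) ≈ 1.9592.
y_gold = 0.62·1.9592^0.26 ≈ 0.7385, c_gold = y_gold − 0.098·k_gold ≈ 0.5465.
Gain: Δc = 0.5465 − 0.4819 ≈ 0.0646.

Δc ≈ 0.065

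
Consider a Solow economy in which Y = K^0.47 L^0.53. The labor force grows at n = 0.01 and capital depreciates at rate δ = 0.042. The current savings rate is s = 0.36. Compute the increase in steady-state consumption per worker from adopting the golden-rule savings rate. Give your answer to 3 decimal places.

The effective depreciation rate is n + δ = 0.01 + 0.042 = 0.052.
Current steady state (s = 0.36): k* = (0.36/0.052)^(1/0.53) ≈ 38.5008, y* = 38.5008^0.47 ≈ 5.5612, c* = (1−0.36)·5.5612 ≈ 3.5592.
Golden rule sets MPK = n+δ: 0.47·k^(0.47−1) = 0.052, so k_gold = (0.47/0.052)^(1/0.53) ≈ 63.6725.
y_gold = 63.6725^0.47 ≈ 7.0446, c_gold = y_gold − 0.052·k_gold ≈ 3.7336.
Gain: Δc = 3.7336 − 3.5592 ≈ 0.1745.

Δc ≈ 0.174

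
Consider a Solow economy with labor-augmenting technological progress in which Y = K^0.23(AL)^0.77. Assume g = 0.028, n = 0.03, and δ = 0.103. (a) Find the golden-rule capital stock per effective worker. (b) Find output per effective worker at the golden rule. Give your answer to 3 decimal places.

Break-even investment rate: n + g + δ = 0.03 + 0.028 + 0.103 = 0.161.
At the golden rule the marginal product of capital equals n+g+δ: 0.23·k^(0.23−1) = 0.161. Solving, k_gold = (0.23/0.161)^(1/0.77) ≈ 1.5892.
y_gold = 1.5892^0.23 ≈ 1.1124.

(a) k_gold ≈ 1.589; (b) y_gold ≈ 1.112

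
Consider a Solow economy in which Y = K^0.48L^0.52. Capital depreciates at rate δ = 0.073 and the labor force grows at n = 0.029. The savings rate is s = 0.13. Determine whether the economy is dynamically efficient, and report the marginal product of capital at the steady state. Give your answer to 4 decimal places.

dynamically efficient; MPK ≈ 0.3766

n + δ = 0.029 + 0.073 = 0.102.
Steady-state k*: s·k^0.48 = 0.102·k gives k* = (0.13/0.102)^(1/0.52) ≈ 1.5943.
MPK = 0.48·1.5943^(-0.52) ≈ 0.3766.
MPK > n+δ = 0.102, so the economy is dynamically efficient (under-saving).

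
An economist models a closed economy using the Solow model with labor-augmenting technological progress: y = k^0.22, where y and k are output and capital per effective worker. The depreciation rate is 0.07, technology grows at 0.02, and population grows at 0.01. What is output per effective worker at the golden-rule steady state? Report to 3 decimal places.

y_gold ≈ 1.249

The effective depreciation rate is n + g + δ = 0.01 + 0.02 + 0.07 = 0.1.
Maximizing c = f(k) − (n+g+δ)·k gives f'(k) = n+g+δ, i.e. 0.22·k^(0.22−1) = 0.1, so k_gold = (0.22/0.1)^(1/0.78) ≈ 2.7479.
Output: y_gold = k_gold^0.22 = 2.7479^0.22 ≈ 1.2491.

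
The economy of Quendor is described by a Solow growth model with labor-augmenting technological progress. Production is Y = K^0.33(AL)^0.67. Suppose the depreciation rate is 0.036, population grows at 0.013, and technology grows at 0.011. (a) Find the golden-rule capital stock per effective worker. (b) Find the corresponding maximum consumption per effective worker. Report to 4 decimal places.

The effective depreciation rate is n + g + δ = 0.013 + 0.011 + 0.036 = 0.06.
Setting f'(k) = n+g+δ gives 0.33·k^(0.33−1) = 0.06, hence k_gold = (0.33/0.06)^(1/0.67) ≈ 12.7356.
y_gold = 12.7356^0.33 ≈ 2.3156; c_gold = y_gold − 0.06·k_gold ≈ 1.5514.

(a) k_gold ≈ 12.7356; (b) c_gold ≈ 1.5514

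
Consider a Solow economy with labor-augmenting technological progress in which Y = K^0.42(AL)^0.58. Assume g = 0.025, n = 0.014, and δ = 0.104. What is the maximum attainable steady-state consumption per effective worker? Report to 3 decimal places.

c_gold ≈ 1.265

The effective depreciation rate is n + g + δ = 0.014 + 0.025 + 0.104 = 0.143.
Maximizing c = f(k) − (n+g+δ)·k gives f'(k) = n+g+δ, i.e. 0.42·k^(0.42−1) = 0.143, so k_gold = (0.42/0.143)^(1/0.58) ≈ 6.4084.
y_gold = 6.4084^0.42 ≈ 2.1819.
c_gold = y_gold − (n+g+δ)·k_gold = 2.1819 − 0.143·6.4084 ≈ 1.2655.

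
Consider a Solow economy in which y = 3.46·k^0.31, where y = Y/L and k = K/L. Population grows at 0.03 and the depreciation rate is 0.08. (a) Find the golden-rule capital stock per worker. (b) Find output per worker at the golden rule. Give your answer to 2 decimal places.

(a) k_gold ≈ 27.13; (b) y_gold ≈ 9.63

Break-even investment rate: n + δ = 0.03 + 0.08 = 0.11.
Setting f'(k) = n+δ gives 0.31·3.46·k^(0.31−1) = 0.11, hence k_gold = (0.31·3.46/0.11)^(1/0.69) ≈ 27.1268.
y_gold = 3.46·27.1268^0.31 ≈ 9.6256.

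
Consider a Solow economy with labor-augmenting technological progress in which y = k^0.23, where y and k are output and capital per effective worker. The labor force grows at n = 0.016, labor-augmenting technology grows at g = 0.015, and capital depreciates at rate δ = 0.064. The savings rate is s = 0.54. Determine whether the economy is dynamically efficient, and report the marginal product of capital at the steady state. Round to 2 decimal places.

n + g + δ = 0.016 + 0.015 + 0.064 = 0.095.
Steady-state k*: s·k^0.23 = 0.095·k gives k* = (0.54/0.095)^(1/0.77) ≈ 9.5519.
MPK = 0.23·9.5519^(-0.77) ≈ 0.0405.
MPK < n+g+δ = 0.095, so the economy is dynamically inefficient (over-saving).

dynamically inefficient; MPK ≈ 0.04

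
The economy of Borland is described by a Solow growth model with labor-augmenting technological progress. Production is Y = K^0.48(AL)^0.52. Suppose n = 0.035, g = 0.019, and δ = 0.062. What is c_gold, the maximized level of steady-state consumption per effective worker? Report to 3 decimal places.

c_gold ≈ 1.929

Break-even investment rate: n + g + δ = 0.035 + 0.019 + 0.062 = 0.116.
Golden rule sets MPK = n+g+δ: 0.48·k^(0.48−1) = 0.116, so k_gold = (0.48/0.116)^(1/0.52) ≈ 15.3505.
y_gold = 15.3505^0.48 ≈ 3.7097.
c_gold = y_gold − (n+g+δ)·k_gold = 3.7097 − 0.116·15.3505 ≈ 1.9290.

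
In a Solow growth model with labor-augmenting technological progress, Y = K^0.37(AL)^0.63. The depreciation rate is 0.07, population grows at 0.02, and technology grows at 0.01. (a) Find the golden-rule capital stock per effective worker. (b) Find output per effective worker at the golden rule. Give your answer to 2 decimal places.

n + g + δ = 0.02 + 0.01 + 0.07 = 0.1.
At the golden rule the marginal product of capital equals n+g+δ: 0.37·k^(0.37−1) = 0.1. Solving, k_gold = (0.37/0.1)^(1/0.63) ≈ 7.9782.
y_gold = 7.9782^0.37 ≈ 2.1563.

(a) k_gold ≈ 7.98; (b) y_gold ≈ 2.16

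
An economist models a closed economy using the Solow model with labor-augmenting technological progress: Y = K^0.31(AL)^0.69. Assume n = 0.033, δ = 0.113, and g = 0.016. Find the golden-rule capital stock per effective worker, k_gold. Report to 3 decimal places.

k_gold ≈ 2.561

The effective depreciation rate is n + g + δ = 0.033 + 0.016 + 0.113 = 0.162.
Maximizing c = f(k) − (n+g+δ)·k gives f'(k) = n+g+δ, i.e. 0.31·k^(0.31−1) = 0.162, so k_gold = (0.31/0.162)^(1/0.69) ≈ 2.5614.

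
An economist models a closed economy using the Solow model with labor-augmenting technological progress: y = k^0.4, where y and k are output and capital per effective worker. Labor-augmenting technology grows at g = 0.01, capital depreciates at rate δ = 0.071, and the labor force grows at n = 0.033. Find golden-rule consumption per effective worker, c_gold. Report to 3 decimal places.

c_gold ≈ 1.385

The effective depreciation rate is n + g + δ = 0.033 + 0.01 + 0.071 = 0.114.
Setting f'(k) = n+g+δ gives 0.4·k^(0.4−1) = 0.114, hence k_gold = (0.4/0.114)^(1/0.6) ≈ 8.1020.
y_gold = 8.1020^0.4 ≈ 2.3091.
c_gold = y_gold − (n+g+δ)·k_gold = 2.3091 − 0.114·8.1020 ≈ 1.3854.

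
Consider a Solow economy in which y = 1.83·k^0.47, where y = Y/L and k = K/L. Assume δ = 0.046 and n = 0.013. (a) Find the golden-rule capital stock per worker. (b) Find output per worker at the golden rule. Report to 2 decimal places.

(a) k_gold ≈ 156.91; (b) y_gold ≈ 19.70

Break-even investment rate: n + δ = 0.013 + 0.046 = 0.059.
Setting f'(k) = n+δ gives 0.47·1.83·k^(0.47−1) = 0.059, hence k_gold = (0.47·1.83/0.059)^(1/0.53) ≈ 156.9114.
y_gold = 1.83·156.9114^0.47 ≈ 19.6974.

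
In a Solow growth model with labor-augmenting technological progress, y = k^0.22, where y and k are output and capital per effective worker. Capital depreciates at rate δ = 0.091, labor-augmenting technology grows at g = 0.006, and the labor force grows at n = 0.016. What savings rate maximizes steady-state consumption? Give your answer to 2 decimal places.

Break-even investment rate: n + g + δ = 0.016 + 0.006 + 0.091 = 0.113.
At the golden rule MPK = n+g+δ, and in any Cobb-Douglas steady state s = (n+g+δ)·k/y = MPK·k/y = capital's share 0.22.

s_gold = 0.22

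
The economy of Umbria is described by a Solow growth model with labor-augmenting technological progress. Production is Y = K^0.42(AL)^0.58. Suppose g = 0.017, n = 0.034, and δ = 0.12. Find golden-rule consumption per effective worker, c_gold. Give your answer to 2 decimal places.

Break-even investment rate: n + g + δ = 0.034 + 0.017 + 0.12 = 0.171.
Golden rule sets MPK = n+g+δ: 0.42·k^(0.42−1) = 0.171, so k_gold = (0.42/0.171)^(1/0.58) ≈ 4.7082.
y_gold = 4.7082^0.42 ≈ 1.9169.
c_gold = y_gold − (n+g+δ)·k_gold = 1.9169 − 0.171·4.7082 ≈ 1.1118.

c_gold ≈ 1.11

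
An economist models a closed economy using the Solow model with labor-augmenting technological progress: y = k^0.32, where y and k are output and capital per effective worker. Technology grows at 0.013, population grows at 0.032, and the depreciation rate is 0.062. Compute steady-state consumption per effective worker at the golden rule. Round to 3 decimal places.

c_gold ≈ 1.139

Break-even investment rate: n + g + δ = 0.032 + 0.013 + 0.062 = 0.107.
Golden rule sets MPK = n+g+δ: 0.32·k^(0.32−1) = 0.107, so k_gold = (0.32/0.107)^(1/0.68) ≈ 5.0079.
y_gold = 5.0079^0.32 ≈ 1.6745.
c_gold = y_gold − (n+g+δ)·k_gold = 1.6745 − 0.107·5.0079 ≈ 1.1387.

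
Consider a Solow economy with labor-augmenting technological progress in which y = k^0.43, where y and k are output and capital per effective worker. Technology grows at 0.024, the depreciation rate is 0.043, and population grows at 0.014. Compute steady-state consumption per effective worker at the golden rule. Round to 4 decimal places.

c_gold ≈ 2.0081

The effective depreciation rate is n + g + δ = 0.014 + 0.024 + 0.043 = 0.081.
Golden rule sets MPK = n+g+δ: 0.43·k^(0.43−1) = 0.081, so k_gold = (0.43/0.081)^(1/0.57) ≈ 18.7025.
y_gold = 18.7025^0.43 ≈ 3.5230.
c_gold = y_gold − (n+g+δ)·k_gold = 3.5230 − 0.081·18.7025 ≈ 2.0081.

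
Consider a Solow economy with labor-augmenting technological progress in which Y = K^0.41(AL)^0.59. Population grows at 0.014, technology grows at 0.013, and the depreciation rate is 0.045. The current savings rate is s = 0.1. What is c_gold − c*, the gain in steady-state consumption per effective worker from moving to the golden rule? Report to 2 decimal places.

Capital per effective worker breaks even when investment replaces (n + g + δ)·k; here n + g + δ = 0.072.
Current steady state (s = 0.1): k* = (0.1/0.072)^(1/0.59) ≈ 1.7451, y* = 1.7451^0.41 ≈ 1.2564, c* = (1−0.1)·1.2564 ≈ 1.1308.
Golden rule sets MPK = n+g+δ: 0.41·k^(0.41−1) = 0.072, so k_gold = (0.41/0.072)^(1/0.59) ≈ 19.0733.
y_gold = 19.0733^0.41 ≈ 3.3495, c_gold = y_gold − 0.072·k_gold ≈ 1.9762.
Gain: Δc = 1.9762 − 1.1308 ≈ 0.8454.

Δc ≈ 0.85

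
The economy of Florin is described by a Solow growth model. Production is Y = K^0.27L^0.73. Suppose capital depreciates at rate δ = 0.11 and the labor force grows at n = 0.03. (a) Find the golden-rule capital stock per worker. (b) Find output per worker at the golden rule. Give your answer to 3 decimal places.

The effective depreciation rate is n + δ = 0.03 + 0.11 = 0.14.
Golden rule sets MPK = n+δ: 0.27·k^(0.27−1) = 0.14, so k_gold = (0.27/0.14)^(1/0.73) ≈ 2.4589.
y_gold = 2.4589^0.27 ≈ 1.2750.

(a) k_gold ≈ 2.459; (b) y_gold ≈ 1.275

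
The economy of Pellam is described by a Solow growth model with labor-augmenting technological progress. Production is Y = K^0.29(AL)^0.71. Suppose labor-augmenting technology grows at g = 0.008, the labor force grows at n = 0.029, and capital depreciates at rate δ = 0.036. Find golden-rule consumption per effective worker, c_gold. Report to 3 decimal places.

Capital per effective worker breaks even when investment replaces (n + g + δ)·k; here n + g + δ = 0.073.
Setting f'(k) = n+g+δ gives 0.29·k^(0.29−1) = 0.073, hence k_gold = (0.29/0.073)^(1/0.71) ≈ 6.9786.
y_gold = 6.9786^0.29 ≈ 1.7567.
c_gold = y_gold − (n+g+δ)·k_gold = 1.7567 − 0.073·6.9786 ≈ 1.2472.

c_gold ≈ 1.247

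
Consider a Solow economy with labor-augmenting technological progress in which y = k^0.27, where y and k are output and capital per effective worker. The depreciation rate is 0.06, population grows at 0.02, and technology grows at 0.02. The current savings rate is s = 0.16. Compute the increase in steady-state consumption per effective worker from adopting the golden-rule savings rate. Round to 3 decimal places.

Break-even investment rate: n + g + δ = 0.02 + 0.02 + 0.06 = 0.1.
Current steady state (s = 0.16): k* = (0.16/0.1)^(1/0.73) ≈ 1.9038, y* = 1.9038^0.27 ≈ 1.1899, c* = (1−0.16)·1.1899 ≈ 0.9995.
Setting f'(k) = n+g+δ gives 0.27·k^(0.27−1) = 0.1, hence k_gold = (0.27/0.1)^(1/0.73) ≈ 3.8986.
y_gold = 3.8986^0.27 ≈ 1.4439, c_gold = y_gold − 0.1·k_gold ≈ 1.0541.
Gain: Δc = 1.0541 − 0.9995 ≈ 0.0546.

Δc ≈ 0.055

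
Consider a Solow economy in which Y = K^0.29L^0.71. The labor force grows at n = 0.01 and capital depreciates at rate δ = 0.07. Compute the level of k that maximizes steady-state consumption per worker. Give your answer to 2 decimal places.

k_gold ≈ 6.13

The effective depreciation rate is n + δ = 0.01 + 0.07 = 0.08.
At the golden rule the marginal product of capital equals n+δ: 0.29·k^(0.29−1) = 0.08. Solving, k_gold = (0.29/0.08)^(1/0.71) ≈ 6.1342.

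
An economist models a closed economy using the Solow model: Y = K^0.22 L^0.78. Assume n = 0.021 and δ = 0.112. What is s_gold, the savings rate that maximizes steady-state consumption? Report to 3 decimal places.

s_gold = 0.220

n + δ = 0.021 + 0.112 = 0.133.
At the golden rule MPK = n+δ, and in any Cobb-Douglas steady state s = (n+δ)·k/y = MPK·k/y = capital's share 0.22.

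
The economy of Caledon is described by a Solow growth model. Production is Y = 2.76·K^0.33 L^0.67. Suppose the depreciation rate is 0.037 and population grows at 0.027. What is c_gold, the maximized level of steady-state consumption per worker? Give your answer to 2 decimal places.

c_gold ≈ 6.84

n + δ = 0.027 + 0.037 = 0.064.
Maximizing c = f(k) − (n+δ)·k gives f'(k) = n+δ, i.e. 0.33·2.76·k^(0.33−1) = 0.064, so k_gold = (0.33·2.76/0.064)^(1/0.67) ≈ 52.6330.
y_gold = 2.76·52.6330^0.33 ≈ 10.2076.
c_gold = y_gold − (n+δ)·k_gold = 10.2076 − 0.064·52.6330 ≈ 6.8391.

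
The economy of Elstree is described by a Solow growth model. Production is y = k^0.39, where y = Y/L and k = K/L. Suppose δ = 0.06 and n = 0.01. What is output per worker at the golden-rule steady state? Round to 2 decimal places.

y_gold ≈ 3.00

Break-even investment rate: n + δ = 0.01 + 0.06 = 0.07.
Maximizing c = f(k) − (n+δ)·k gives f'(k) = n+δ, i.e. 0.39·k^(0.39−1) = 0.07, so k_gold = (0.39/0.07)^(1/0.61) ≈ 16.7069.
Output: y_gold = k_gold^0.39 = 16.7069^0.39 ≈ 2.9987.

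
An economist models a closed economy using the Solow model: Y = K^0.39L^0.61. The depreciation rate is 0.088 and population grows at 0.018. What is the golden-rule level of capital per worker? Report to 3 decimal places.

k_gold ≈ 8.462

Capital per worker breaks even when investment replaces (n + δ)·k; here n + δ = 0.106.
Maximizing c = f(k) − (n+δ)·k gives f'(k) = n+δ, i.e. 0.39·k^(0.39−1) = 0.106, so k_gold = (0.39/0.106)^(1/0.61) ≈ 8.4620.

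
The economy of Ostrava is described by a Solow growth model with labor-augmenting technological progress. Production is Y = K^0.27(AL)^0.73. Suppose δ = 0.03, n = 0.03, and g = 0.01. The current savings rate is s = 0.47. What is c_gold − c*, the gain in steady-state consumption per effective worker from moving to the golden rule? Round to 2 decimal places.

The effective depreciation rate is n + g + δ = 0.03 + 0.01 + 0.03 = 0.07.
Current steady state (s = 0.47): k* = (0.47/0.07)^(1/0.73) ≈ 13.5793, y* = 13.5793^0.27 ≈ 2.0224, c* = (1−0.47)·2.0224 ≈ 1.0719.
Golden rule sets MPK = n+g+δ: 0.27·k^(0.27−1) = 0.07, so k_gold = (0.27/0.07)^(1/0.73) ≈ 6.3548.
y_gold = 6.3548^0.27 ≈ 1.6475, c_gold = y_gold − 0.07·k_gold ≈ 1.2027.
Gain: Δc = 1.2027 − 1.0719 ≈ 0.1308.

Δc ≈ 0.13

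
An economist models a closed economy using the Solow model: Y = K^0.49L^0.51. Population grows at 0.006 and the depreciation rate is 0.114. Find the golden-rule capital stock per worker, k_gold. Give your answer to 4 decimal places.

k_gold ≈ 15.7786

Capital per worker breaks even when investment replaces (n + δ)·k; here n + δ = 0.12.
Maximizing c = f(k) − (n+δ)·k gives f'(k) = n+δ, i.e. 0.49·k^(0.49−1) = 0.12, so k_gold = (0.49/0.12)^(1/0.51) ≈ 15.7786.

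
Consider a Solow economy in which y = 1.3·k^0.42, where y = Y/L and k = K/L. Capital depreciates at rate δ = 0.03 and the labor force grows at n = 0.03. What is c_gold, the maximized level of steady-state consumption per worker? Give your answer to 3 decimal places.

The effective depreciation rate is n + δ = 0.03 + 0.03 = 0.06.
Golden rule sets MPK = n+δ: 0.42·1.3·k^(0.42−1) = 0.06, so k_gold = (0.42·1.3/0.06)^(1/0.58) ≈ 45.0318.
y_gold = 1.3·45.0318^0.42 ≈ 6.4331.
c_gold = y_gold − (n+δ)·k_gold = 6.4331 − 0.06·45.0318 ≈ 3.7312.

c_gold ≈ 3.731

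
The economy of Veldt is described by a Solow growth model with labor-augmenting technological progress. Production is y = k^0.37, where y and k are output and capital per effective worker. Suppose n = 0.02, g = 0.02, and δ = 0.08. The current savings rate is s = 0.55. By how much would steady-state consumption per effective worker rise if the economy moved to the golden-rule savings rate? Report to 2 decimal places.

Δc ≈ 0.12

n + g + δ = 0.02 + 0.02 + 0.08 = 0.12.
Current steady state (s = 0.55): k* = (0.55/0.12)^(1/0.63) ≈ 11.2071, y* = 11.2071^0.37 ≈ 2.4452, c* = (1−0.55)·2.4452 ≈ 1.1003.
Golden rule sets MPK = n+g+δ: 0.37·k^(0.37−1) = 0.12, so k_gold = (0.37/0.12)^(1/0.63) ≈ 5.9734.
y_gold = 5.9734^0.37 ≈ 1.9373, c_gold = y_gold − 0.12·k_gold ≈ 1.2205.
Gain: Δc = 1.2205 − 1.1003 ≈ 0.1202.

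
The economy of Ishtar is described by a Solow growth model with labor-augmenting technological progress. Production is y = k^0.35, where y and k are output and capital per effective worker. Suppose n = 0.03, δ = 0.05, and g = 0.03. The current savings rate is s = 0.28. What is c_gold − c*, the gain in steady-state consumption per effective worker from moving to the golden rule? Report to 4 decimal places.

Δc ≈ 0.0215

Break-even investment rate: n + g + δ = 0.03 + 0.03 + 0.05 = 0.11.
Current steady state (s = 0.28): k* = (0.28/0.11)^(1/0.65) ≈ 4.2097, y* = 4.2097^0.35 ≈ 1.6538, c* = (1−0.28)·1.6538 ≈ 1.1908.
Setting f'(k) = n+g+δ gives 0.35·k^(0.35−1) = 0.11, hence k_gold = (0.35/0.11)^(1/0.65) ≈ 5.9340.
y_gold = 5.9340^0.35 ≈ 1.8650, c_gold = y_gold − 0.11·k_gold ≈ 1.2122.
Gain: Δc = 1.2122 − 1.1908 ≈ 0.0215.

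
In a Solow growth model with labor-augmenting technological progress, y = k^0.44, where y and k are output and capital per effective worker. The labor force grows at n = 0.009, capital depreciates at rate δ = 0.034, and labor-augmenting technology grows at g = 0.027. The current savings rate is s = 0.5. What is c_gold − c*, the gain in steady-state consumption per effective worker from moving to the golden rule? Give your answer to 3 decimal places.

n + g + δ = 0.009 + 0.027 + 0.034 = 0.07.
Current steady state (s = 0.5): k* = (0.5/0.07)^(1/0.56) ≈ 33.4789, y* = 33.4789^0.44 ≈ 4.6870, c* = (1−0.5)·4.6870 ≈ 2.3435.
Maximizing c = f(k) − (n+g+δ)·k gives f'(k) = n+g+δ, i.e. 0.44·k^(0.44−1) = 0.07, so k_gold = (0.44/0.07)^(1/0.56) ≈ 26.6461.
y_gold = 26.6461^0.44 ≈ 4.2391, c_gold = y_gold − 0.07·k_gold ≈ 2.3739.
Gain: Δc = 2.3739 − 2.3435 ≈ 0.0304.

Δc ≈ 0.030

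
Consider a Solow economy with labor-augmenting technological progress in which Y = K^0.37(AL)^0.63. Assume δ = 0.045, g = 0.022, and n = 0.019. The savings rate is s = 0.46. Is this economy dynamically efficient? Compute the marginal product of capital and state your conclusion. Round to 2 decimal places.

dynamically inefficient; MPK ≈ 0.07

Capital per effective worker breaks even when investment replaces (n + g + δ)·k; here n + g + δ = 0.086.
Steady-state k*: s·k^0.37 = 0.086·k gives k* = (0.46/0.086)^(1/0.63) ≈ 14.3208.
MPK = 0.37·14.3208^(-0.63) ≈ 0.0692.
MPK < n+g+δ = 0.086, so the economy is dynamically inefficient (over-saving).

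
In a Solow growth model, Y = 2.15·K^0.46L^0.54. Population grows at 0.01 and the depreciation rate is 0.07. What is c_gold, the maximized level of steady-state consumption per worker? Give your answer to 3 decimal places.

c_gold ≈ 9.889

n + δ = 0.01 + 0.07 = 0.08.
Golden rule sets MPK = n+δ: 0.46·2.15·k^(0.46−1) = 0.08, so k_gold = (0.46·2.15/0.08)^(1/0.54) ≈ 105.2977.
y_gold = 2.15·105.2977^0.46 ≈ 18.3127.
c_gold = y_gold − (n+δ)·k_gold = 18.3127 − 0.08·105.2977 ≈ 9.8888.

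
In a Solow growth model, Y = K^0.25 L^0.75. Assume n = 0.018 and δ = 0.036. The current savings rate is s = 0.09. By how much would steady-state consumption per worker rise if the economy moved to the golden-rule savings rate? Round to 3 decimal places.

Δc ≈ 0.171

Break-even investment rate: n + δ = 0.018 + 0.036 = 0.054.
Current steady state (s = 0.09): k* = (0.09/0.054)^(1/0.75) ≈ 1.9761, y* = 1.9761^0.25 ≈ 1.1856, c* = (1−0.09)·1.1856 ≈ 1.0789.
Golden rule sets MPK = n+δ: 0.25·k^(0.25−1) = 0.054, so k_gold = (0.25/0.054)^(1/0.75) ≈ 7.7160.
y_gold = 7.7160^0.25 ≈ 1.6667, c_gold = y_gold − 0.054·k_gold ≈ 1.2500.
Gain: Δc = 1.2500 − 1.0789 ≈ 0.1711.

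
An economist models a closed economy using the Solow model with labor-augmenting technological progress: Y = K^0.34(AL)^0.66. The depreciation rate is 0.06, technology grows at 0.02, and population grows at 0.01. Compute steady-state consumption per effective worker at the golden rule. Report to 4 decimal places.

The effective depreciation rate is n + g + δ = 0.01 + 0.02 + 0.06 = 0.09.
At the golden rule the marginal product of capital equals n+g+δ: 0.34·k^(0.34−1) = 0.09. Solving, k_gold = (0.34/0.09)^(1/0.66) ≈ 7.4920.
y_gold = 7.4920^0.34 ≈ 1.9832.
c_gold = y_gold − (n+g+δ)·k_gold = 1.9832 − 0.09·7.4920 ≈ 1.3089.

c_gold ≈ 1.3089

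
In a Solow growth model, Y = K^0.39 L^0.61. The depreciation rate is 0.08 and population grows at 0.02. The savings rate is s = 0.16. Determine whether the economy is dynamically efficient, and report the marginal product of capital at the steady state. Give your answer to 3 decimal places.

dynamically efficient; MPK ≈ 0.244

Break-even investment rate: n + δ = 0.02 + 0.08 = 0.1.
Steady-state k*: s·k^0.39 = 0.1·k gives k* = (0.16/0.1)^(1/0.61) ≈ 2.1608.
MPK = 0.39·2.1608^(-0.61) ≈ 0.2438.
MPK > n+δ = 0.1, so the economy is dynamically efficient (under-saving).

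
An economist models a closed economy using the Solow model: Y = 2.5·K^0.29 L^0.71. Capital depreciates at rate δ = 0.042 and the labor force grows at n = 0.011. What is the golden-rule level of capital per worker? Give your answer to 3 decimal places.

n + δ = 0.011 + 0.042 = 0.053.
Golden rule sets MPK = n+δ: 0.29·2.5·k^(0.29−1) = 0.053, so k_gold = (0.29·2.5/0.053)^(1/0.71) ≈ 39.8187.

k_gold ≈ 39.819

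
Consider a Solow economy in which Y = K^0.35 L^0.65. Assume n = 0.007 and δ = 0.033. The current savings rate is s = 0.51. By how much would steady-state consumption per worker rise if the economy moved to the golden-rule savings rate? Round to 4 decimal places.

Δc ≈ 0.1604

Break-even investment rate: n + δ = 0.007 + 0.033 = 0.04.
Current steady state (s = 0.51): k* = (0.51/0.04)^(1/0.65) ≈ 50.2094, y* = 50.2094^0.35 ≈ 3.9380, c* = (1−0.51)·3.9380 ≈ 1.9296.
Golden rule sets MPK = n+δ: 0.35·k^(0.35−1) = 0.04, so k_gold = (0.35/0.04)^(1/0.65) ≈ 28.1348.
y_gold = 28.1348^0.35 ≈ 3.2154, c_gold = y_gold − 0.04·k_gold ≈ 2.0900.
Gain: Δc = 2.0900 − 1.9296 ≈ 0.1604.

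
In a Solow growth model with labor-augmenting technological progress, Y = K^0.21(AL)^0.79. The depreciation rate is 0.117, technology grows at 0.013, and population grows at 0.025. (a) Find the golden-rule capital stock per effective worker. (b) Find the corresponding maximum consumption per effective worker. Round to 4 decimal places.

(a) k_gold ≈ 1.4687; (b) c_gold ≈ 0.8564

Capital per effective worker breaks even when investment replaces (n + g + δ)·k; here n + g + δ = 0.155.
Maximizing c = f(k) − (n+g+δ)·k gives f'(k) = n+g+δ, i.e. 0.21·k^(0.21−1) = 0.155, so k_gold = (0.21/0.155)^(1/0.79) ≈ 1.4687.
y_gold = 1.4687^0.21 ≈ 1.0841; c_gold = y_gold − 0.155·k_gold ≈ 0.8564.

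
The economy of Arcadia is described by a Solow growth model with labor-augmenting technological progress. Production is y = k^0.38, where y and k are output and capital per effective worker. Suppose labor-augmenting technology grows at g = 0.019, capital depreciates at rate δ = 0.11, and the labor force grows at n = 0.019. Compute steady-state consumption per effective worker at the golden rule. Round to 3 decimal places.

c_gold ≈ 1.105

The effective depreciation rate is n + g + δ = 0.019 + 0.019 + 0.11 = 0.148.
Maximizing c = f(k) − (n+g+δ)·k gives f'(k) = n+g+δ, i.e. 0.38·k^(0.38−1) = 0.148, so k_gold = (0.38/0.148)^(1/0.62) ≈ 4.5763.
y_gold = 4.5763^0.38 ≈ 1.7824.
c_gold = y_gold − (n+g+δ)·k_gold = 1.7824 − 0.148·4.5763 ≈ 1.1051.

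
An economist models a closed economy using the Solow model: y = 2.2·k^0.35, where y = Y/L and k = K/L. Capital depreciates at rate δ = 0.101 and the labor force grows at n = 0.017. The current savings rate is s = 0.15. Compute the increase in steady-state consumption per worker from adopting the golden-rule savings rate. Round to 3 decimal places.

Capital per worker breaks even when investment replaces (n + δ)·k; here n + δ = 0.118.
Current steady state (s = 0.15): k* = (0.15·2.2/0.118)^(1/0.65) ≈ 4.8655, y* = 2.2·4.8655^0.35 ≈ 3.8275, c* = (1−0.15)·3.8275 ≈ 3.2534.
Golden rule sets MPK = n+δ: 0.35·2.2·k^(0.35−1) = 0.118, so k_gold = (0.35·2.2/0.118)^(1/0.65) ≈ 17.9161.
y_gold = 2.2·17.9161^0.35 ≈ 6.0403, c_gold = y_gold − 0.118·k_gold ≈ 3.9262.
Gain: Δc = 3.9262 − 3.2534 ≈ 0.6728.

Δc ≈ 0.673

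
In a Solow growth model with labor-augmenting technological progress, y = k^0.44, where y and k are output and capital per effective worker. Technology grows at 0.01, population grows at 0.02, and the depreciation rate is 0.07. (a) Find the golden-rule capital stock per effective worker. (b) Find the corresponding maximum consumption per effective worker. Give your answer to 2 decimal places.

Capital per effective worker breaks even when investment replaces (n + g + δ)·k; here n + g + δ = 0.1.
At the golden rule the marginal product of capital equals n+g+δ: 0.44·k^(0.44−1) = 0.1. Solving, k_gold = (0.44/0.1)^(1/0.56) ≈ 14.0936.
y_gold = 14.0936^0.44 ≈ 3.2031; c_gold = y_gold − 0.1·k_gold ≈ 1.7937.

(a) k_gold ≈ 14.09; (b) c_gold ≈ 1.79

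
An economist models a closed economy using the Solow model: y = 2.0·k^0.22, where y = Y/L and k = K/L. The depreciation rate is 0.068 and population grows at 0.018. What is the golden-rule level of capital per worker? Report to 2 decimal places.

Break-even investment rate: n + δ = 0.018 + 0.068 = 0.086.
Setting f'(k) = n+δ gives 0.22·2.0·k^(0.22−1) = 0.086, hence k_gold = (0.22·2.0/0.086)^(1/0.78) ≈ 8.1080.

k_gold ≈ 8.11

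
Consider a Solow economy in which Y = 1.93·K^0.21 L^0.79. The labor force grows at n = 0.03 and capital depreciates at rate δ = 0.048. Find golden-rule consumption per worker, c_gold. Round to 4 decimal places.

c_gold ≈ 2.3628

The effective depreciation rate is n + δ = 0.03 + 0.048 = 0.078.
Maximizing c = f(k) − (n+δ)·k gives f'(k) = n+δ, i.e. 0.21·1.93·k^(0.21−1) = 0.078, so k_gold = (0.21·1.93/0.078)^(1/0.79) ≈ 8.0524.
y_gold = 1.93·8.0524^0.21 ≈ 2.9909.
c_gold = y_gold − (n+δ)·k_gold = 2.9909 − 0.078·8.0524 ≈ 2.3628.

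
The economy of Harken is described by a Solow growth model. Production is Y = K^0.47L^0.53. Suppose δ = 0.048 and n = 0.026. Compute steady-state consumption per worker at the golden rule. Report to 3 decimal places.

c_gold ≈ 2.731

Break-even investment rate: n + δ = 0.026 + 0.048 = 0.074.
Maximizing c = f(k) − (n+δ)·k gives f'(k) = n+δ, i.e. 0.47·k^(0.47−1) = 0.074, so k_gold = (0.47/0.074)^(1/0.53) ≈ 32.7221.
y_gold = 32.7221^0.47 ≈ 5.1520.
c_gold = y_gold − (n+δ)·k_gold = 5.1520 − 0.074·32.7221 ≈ 2.7306.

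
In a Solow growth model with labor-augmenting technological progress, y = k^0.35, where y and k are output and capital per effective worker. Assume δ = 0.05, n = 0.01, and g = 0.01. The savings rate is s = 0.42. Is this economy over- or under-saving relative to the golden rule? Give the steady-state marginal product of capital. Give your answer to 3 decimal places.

over-saving; MPK ≈ 0.058

Break-even investment rate: n + g + δ = 0.01 + 0.01 + 0.05 = 0.07.
Steady-state k*: s·k^0.35 = 0.07·k gives k* = (0.42/0.07)^(1/0.65) ≈ 15.7455.
MPK = 0.35·15.7455^(-0.65) ≈ 0.0583.
MPK < n+g+δ = 0.07, so the economy is dynamically inefficient (over-saving).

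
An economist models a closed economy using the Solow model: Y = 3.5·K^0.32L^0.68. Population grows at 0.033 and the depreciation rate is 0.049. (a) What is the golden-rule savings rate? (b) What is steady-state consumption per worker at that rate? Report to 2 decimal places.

(a) s_gold = 0.32; (b) c_gold ≈ 8.14

The effective depreciation rate is n + δ = 0.033 + 0.049 = 0.082.
For Cobb-Douglas, s_gold equals capital's share: s_gold = 0.32.
Maximizing c = f(k) − (n+δ)·k gives f'(k) = n+δ, i.e. 0.32·3.5·k^(0.32−1) = 0.082, so k_gold = (0.32·3.5/0.082)^(1/0.68) ≈ 46.7425.
y_gold = 3.5·46.7425^0.32 ≈ 11.9778; c_gold = (1−0.32)·y_gold ≈ 8.1449.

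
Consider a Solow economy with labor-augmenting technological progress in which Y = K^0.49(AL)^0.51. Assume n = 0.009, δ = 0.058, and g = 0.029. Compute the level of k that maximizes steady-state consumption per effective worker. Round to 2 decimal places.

Break-even investment rate: n + g + δ = 0.009 + 0.029 + 0.058 = 0.096.
Golden rule sets MPK = n+g+δ: 0.49·k^(0.49−1) = 0.096, so k_gold = (0.49/0.096)^(1/0.51) ≈ 24.4393.

k_gold ≈ 24.44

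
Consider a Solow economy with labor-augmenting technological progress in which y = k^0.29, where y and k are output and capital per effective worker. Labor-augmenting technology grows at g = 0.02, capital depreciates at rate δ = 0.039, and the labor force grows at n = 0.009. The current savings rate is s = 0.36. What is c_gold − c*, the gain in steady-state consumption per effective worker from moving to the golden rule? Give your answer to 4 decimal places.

Δc ≈ 0.0197

n + g + δ = 0.009 + 0.02 + 0.039 = 0.068.
Current steady state (s = 0.36): k* = (0.36/0.068)^(1/0.71) ≈ 10.4575, y* = 10.4575^0.29 ≈ 1.9753, c* = (1−0.36)·1.9753 ≈ 1.2642.
Setting f'(k) = n+g+δ gives 0.29·k^(0.29−1) = 0.068, hence k_gold = (0.29/0.068)^(1/0.71) ≈ 7.7120.
y_gold = 7.7120^0.29 ≈ 1.8083, c_gold = y_gold − 0.068·k_gold ≈ 1.2839.
Gain: Δc = 1.2839 − 1.2642 ≈ 0.0197.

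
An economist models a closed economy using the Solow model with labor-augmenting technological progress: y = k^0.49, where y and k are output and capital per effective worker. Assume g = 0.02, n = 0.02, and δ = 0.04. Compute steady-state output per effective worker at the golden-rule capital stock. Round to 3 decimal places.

y_gold ≈ 5.705

n + g + δ = 0.02 + 0.02 + 0.04 = 0.08.
Setting f'(k) = n+g+δ gives 0.49·k^(0.49−1) = 0.08, hence k_gold = (0.49/0.08)^(1/0.51) ≈ 34.9418.
Output: y_gold = k_gold^0.49 = 34.9418^0.49 ≈ 5.7048.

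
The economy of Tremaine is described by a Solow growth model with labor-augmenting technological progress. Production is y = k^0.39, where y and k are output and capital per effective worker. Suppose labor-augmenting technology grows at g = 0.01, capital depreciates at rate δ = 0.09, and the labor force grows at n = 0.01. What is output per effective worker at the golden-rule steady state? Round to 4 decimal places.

The effective depreciation rate is n + g + δ = 0.01 + 0.01 + 0.09 = 0.11.
At the golden rule the marginal product of capital equals n+g+δ: 0.39·k^(0.39−1) = 0.11. Solving, k_gold = (0.39/0.11)^(1/0.61) ≈ 7.9635.
Output: y_gold = k_gold^0.39 = 7.9635^0.39 ≈ 2.2461.

y_gold ≈ 2.2461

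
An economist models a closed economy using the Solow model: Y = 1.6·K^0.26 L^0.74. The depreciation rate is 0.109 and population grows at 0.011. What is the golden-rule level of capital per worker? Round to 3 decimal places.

Break-even investment rate: n + δ = 0.011 + 0.109 = 0.12.
Maximizing c = f(k) − (n+δ)·k gives f'(k) = n+δ, i.e. 0.26·1.6·k^(0.26−1) = 0.12, so k_gold = (0.26·1.6/0.12)^(1/0.74) ≈ 5.3655.

k_gold ≈ 5.366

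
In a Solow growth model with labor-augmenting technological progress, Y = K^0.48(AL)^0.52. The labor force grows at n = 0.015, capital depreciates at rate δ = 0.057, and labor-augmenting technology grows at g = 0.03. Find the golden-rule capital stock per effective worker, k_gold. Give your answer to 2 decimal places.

k_gold ≈ 19.66

The effective depreciation rate is n + g + δ = 0.015 + 0.03 + 0.057 = 0.102.
Golden rule sets MPK = n+g+δ: 0.48·k^(0.48−1) = 0.102, so k_gold = (0.48/0.102)^(1/0.52) ≈ 19.6581.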